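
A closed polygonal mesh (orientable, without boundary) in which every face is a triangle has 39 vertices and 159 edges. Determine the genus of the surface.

8

Every face is a triangle and each edge borders two faces, so 3F = 2·159, giving F = 106.
χ = V − E + F = 39 − 159 + 106 = -14.
For a closed orientable surface χ = 2 − 2g, so g = (2 − (-14))/2 = 8.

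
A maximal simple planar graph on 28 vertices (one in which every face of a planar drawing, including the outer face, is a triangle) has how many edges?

78

In a plane triangulation 3F = 2E and V − E + F = 2, so E = 3V − 6 = 3·28 − 6 = 78.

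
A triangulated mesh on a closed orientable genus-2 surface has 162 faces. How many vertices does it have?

79

χ = 2 − 2·2 = -2, and every face is a triangle so 3F = 2E.
E = 3·162/2 = 243. Then V = -2 + E − F = -2 + 243 − 162 = 79.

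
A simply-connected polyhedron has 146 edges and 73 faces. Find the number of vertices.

Here V − E + F = 2.
V = 2 + E − F = 2 + 146 − 73 = 75.

75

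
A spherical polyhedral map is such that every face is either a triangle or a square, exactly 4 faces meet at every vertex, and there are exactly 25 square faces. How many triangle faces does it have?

8

Let x be the number of triangles; then F = 25 + x.
Edge–face incidences: 2E = 4·25 + 3·x = 100 + 3x.
Every vertex has degree 4, so 4V = 2E.
Euler: V − E + F = 2 ⇒ (2E)/4 − E + (25 + x) = 2.
Multiply by 8: 2·(2E) − 4·(2E) + 8·(25 + x) = 16, i.e. 200 + 8x − 2·(100 + 3x) = 16.
Collecting terms: 2x = 16, so x = 8.
Then 2E = 100 + 3·8 = 124, so E = 62, V = 2E/4 = 31, F = 25 + 8 = 33.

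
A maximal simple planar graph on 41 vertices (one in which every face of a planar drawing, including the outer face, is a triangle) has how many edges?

117

In a plane triangulation 3F = 2E and V − E + F = 2, so E = 3V − 6 = 3·41 − 6 = 117.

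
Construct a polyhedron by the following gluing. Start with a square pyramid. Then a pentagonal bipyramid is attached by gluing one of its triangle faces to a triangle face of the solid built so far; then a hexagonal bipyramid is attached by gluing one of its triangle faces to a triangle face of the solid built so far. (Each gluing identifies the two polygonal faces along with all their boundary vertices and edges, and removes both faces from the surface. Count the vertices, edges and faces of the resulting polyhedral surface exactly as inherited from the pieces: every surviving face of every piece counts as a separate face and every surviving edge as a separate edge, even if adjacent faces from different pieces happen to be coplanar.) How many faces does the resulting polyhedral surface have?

23

A square pyramid: V=5, E=8, F=5.
Attach a pentagonal bipyramid (V=7, E=15, F=10) along a 3-gon: merge 3 vertices and 3 edges, delete both glued faces → V=9, E=20, F=13.
Attach a hexagonal bipyramid (V=8, E=18, F=12) along a 3-gon: merge 3 vertices and 3 edges, delete both glued faces → V=14, E=35, F=23.
Check: V − E + F = 14 − 35 + 23 = 2.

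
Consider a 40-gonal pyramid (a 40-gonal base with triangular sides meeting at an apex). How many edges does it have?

A pyramid on an n-gon base has one n-gon and n triangles: V = 40 + 1 = 41, E = 2·40 = 80, F = 40 + 1 = 41.

80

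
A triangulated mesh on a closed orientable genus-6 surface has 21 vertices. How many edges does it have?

93

χ = 2 − 2·6 = -10, and every face is a triangle so 3F = 2E.
V − E + F = -10 with E = 3F/2 gives 21 − (3/2 − 1)·F = -10, so F = 62 and E = 93.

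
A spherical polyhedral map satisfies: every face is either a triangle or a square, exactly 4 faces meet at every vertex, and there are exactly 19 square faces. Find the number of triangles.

8

Let x be the number of triangles; then F = 19 + x.
Edge–face incidences: 2E = 4·19 + 3·x = 76 + 3x.
Every vertex has degree 4, so 4V = 2E.
Euler: V − E + F = 2 ⇒ (2E)/4 − E + (19 + x) = 2.
Multiply by 8: 2·(2E) − 4·(2E) + 8·(19 + x) = 16, i.e. 152 + 8x − 2·(76 + 3x) = 16.
Collecting terms: 2x = 16, so x = 8.
Then 2E = 76 + 3·8 = 100, so E = 50, V = 2E/4 = 25, F = 19 + 8 = 27.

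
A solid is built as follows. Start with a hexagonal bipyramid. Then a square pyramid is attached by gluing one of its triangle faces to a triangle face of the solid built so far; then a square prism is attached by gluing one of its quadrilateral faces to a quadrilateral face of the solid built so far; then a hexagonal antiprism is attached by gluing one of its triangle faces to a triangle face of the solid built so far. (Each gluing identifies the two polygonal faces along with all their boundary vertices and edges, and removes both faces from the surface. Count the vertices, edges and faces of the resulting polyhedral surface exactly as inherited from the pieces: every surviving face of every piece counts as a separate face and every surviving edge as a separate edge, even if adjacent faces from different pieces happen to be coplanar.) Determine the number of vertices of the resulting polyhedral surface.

23

A hexagonal bipyramid: V=8, E=18, F=12.
Attach a square pyramid (V=5, E=8, F=5) along a 3-gon: merge 3 vertices and 3 edges, delete both glued faces → V=10, E=23, F=15.
Attach a square prism (V=8, E=12, F=6) along a 4-gon: merge 4 vertices and 4 edges, delete both glued faces → V=14, E=31, F=19.
Attach a hexagonal antiprism (V=12, E=24, F=14) along a 3-gon: merge 3 vertices and 3 edges, delete both glued faces → V=23, E=52, F=31.
Check: V − E + F = 23 − 52 + 31 = 2.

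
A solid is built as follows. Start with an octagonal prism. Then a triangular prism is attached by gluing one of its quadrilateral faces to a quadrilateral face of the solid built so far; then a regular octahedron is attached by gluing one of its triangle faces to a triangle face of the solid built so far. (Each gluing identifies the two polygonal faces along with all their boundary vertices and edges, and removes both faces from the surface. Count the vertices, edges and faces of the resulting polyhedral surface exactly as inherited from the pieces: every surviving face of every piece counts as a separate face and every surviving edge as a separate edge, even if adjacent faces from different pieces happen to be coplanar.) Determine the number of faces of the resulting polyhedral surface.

19

An octagonal prism: V=16, E=24, F=10.
Attach a triangular prism (V=6, E=9, F=5) along a 4-gon: merge 4 vertices and 4 edges, delete both glued faces → V=18, E=29, F=13.
Attach a regular octahedron (V=6, E=12, F=8) along a 3-gon: merge 3 vertices and 3 edges, delete both glued faces → V=21, E=38, F=19.
Check: V − E + F = 21 − 38 + 19 = 2.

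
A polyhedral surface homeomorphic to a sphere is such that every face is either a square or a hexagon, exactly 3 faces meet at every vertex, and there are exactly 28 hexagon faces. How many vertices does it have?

64

Let x be the number of squares; then F = 28 + x.
Edge–face incidences: 2E = 6·28 + 4·x = 168 + 4x.
Every vertex has degree 3, so 3V = 2E.
Euler: V − E + F = 2 ⇒ (2E)/3 − E + (28 + x) = 2.
Multiply by 6: 2·(2E) − 3·(2E) + 6·(28 + x) = 12, i.e. 168 + 6x − (168 + 4x) = 12.
Collecting terms: 2x = 12, so x = 6.
Then 2E = 168 + 4·6 = 192, so E = 96, V = 2E/3 = 64, F = 28 + 6 = 34.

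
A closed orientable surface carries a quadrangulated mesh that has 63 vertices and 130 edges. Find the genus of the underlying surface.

Every face is a square and each edge borders two faces, so 4F = 2·130, giving F = 65.
χ = V − E + F = 63 − 130 + 65 = -2.
For a closed orientable surface χ = 2 − 2g, so g = (2 − (-2))/2 = 2.

2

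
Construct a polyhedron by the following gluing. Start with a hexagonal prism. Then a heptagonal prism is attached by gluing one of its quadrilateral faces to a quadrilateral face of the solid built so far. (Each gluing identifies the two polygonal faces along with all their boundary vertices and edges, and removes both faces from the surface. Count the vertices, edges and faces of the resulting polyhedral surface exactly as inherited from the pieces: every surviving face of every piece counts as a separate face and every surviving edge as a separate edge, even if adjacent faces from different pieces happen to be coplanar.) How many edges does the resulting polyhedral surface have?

A hexagonal prism: V=12, E=18, F=8.
Attach a heptagonal prism (V=14, E=21, F=9) along a 4-gon: merge 4 vertices and 4 edges, delete both glued faces → V=22, E=35, F=15.
Check: V − E + F = 22 − 35 + 15 = 2.

35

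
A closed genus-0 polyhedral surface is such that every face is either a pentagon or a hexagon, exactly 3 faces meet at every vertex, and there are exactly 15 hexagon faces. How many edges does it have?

75

Let x be the number of pentagons; then F = 15 + x.
Edge–face incidences: 2E = 6·15 + 5·x = 90 + 5x.
Every vertex has degree 3, so 3V = 2E.
Euler: V − E + F = 2 ⇒ (2E)/3 − E + (15 + x) = 2.
Multiply by 6: 2·(2E) − 3·(2E) + 6·(15 + x) = 12, i.e. 90 + 6x − (90 + 5x) = 12.
Collecting terms: x = 12.
Then 2E = 90 + 5·12 = 150, so E = 75, V = 2E/3 = 50, F = 15 + 12 = 27.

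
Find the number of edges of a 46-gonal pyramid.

92

A pyramid on an n-gon base has one n-gon and n triangles: V = 46 + 1 = 47, E = 2·46 = 92, F = 46 + 1 = 47.
Check: V − E + F = 47 − 92 + 47 = 2.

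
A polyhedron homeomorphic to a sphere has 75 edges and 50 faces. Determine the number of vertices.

27

Here V − E + F = 2.
V = 2 + E − F = 2 + 75 − 50 = 27.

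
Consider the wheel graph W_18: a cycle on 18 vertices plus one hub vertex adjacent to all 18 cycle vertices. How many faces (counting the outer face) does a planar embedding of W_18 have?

W_18 has V = 18 + 1 = 19 vertices and E = 2·18 = 36 edges.
By Euler's formula F = 2 − V + E = 2 − 19 + 36 = 19.

19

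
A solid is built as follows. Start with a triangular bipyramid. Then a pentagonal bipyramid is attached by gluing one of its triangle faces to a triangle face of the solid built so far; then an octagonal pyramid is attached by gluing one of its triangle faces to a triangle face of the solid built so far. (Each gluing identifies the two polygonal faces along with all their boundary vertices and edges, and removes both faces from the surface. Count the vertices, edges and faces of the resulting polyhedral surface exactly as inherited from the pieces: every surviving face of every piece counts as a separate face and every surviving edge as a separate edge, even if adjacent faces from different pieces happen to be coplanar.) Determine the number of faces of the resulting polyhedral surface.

21

A triangular bipyramid: V=5, E=9, F=6.
Attach a pentagonal bipyramid (V=7, E=15, F=10) along a 3-gon: merge 3 vertices and 3 edges, delete both glued faces → V=9, E=21, F=14.
Attach an octagonal pyramid (V=9, E=16, F=9) along a 3-gon: merge 3 vertices and 3 edges, delete both glued faces → V=15, E=34, F=21.
Check: V − E + F = 15 − 34 + 21 = 2.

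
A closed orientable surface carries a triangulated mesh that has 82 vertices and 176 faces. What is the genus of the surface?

4

Every face is a triangle, so 2E = 3·176 = 528, giving E = 264.
χ = V − E + F = 82 − 264 + 176 = -6.
For a closed orientable surface χ = 2 − 2g, so g = (2 − (-6))/2 = 4.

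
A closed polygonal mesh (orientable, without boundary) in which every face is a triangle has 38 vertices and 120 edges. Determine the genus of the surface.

Every face is a triangle and each edge borders two faces, so 3F = 2·120, giving F = 80.
χ = V − E + F = 38 − 120 + 80 = -2.
For a closed orientable surface χ = 2 − 2g, so g = (2 − (-2))/2 = 2.

2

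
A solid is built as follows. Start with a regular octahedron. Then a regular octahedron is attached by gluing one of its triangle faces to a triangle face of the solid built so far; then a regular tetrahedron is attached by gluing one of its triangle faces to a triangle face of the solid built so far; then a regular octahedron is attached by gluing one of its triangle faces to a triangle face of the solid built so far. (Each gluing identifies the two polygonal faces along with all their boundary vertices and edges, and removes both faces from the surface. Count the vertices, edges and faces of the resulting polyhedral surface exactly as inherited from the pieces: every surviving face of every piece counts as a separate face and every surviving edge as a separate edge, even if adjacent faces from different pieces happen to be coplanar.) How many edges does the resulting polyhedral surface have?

33

A regular octahedron: V=6, E=12, F=8.
Attach a regular octahedron (V=6, E=12, F=8) along a 3-gon: merge 3 vertices and 3 edges, delete both glued faces → V=9, E=21, F=14.
Attach a regular tetrahedron (V=4, E=6, F=4) along a 3-gon: merge 3 vertices and 3 edges, delete both glued faces → V=10, E=24, F=16.
Attach a regular octahedron (V=6, E=12, F=8) along a 3-gon: merge 3 vertices and 3 edges, delete both glued faces → V=13, E=33, F=22.
Check: V − E + F = 13 − 33 + 22 = 2.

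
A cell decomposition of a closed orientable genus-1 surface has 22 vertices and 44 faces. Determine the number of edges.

For a closed orientable surface of genus 1, χ = 2 − 2·1 = 0.
E = V + F − (0) = 22 + 44 − (0) = 66.

66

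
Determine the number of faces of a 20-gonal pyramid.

A pyramid on an n-gon base has one n-gon and n triangles: V = 20 + 1 = 21, E = 2·20 = 40, F = 20 + 1 = 21.
Check: V − E + F = 21 − 40 + 21 = 2.

21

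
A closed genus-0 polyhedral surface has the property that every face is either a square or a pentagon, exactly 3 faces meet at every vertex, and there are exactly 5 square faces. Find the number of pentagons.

2

Let x be the number of pentagons; then F = 5 + x.
Edge–face incidences: 2E = 4·5 + 5·x = 20 + 5x.
Every vertex has degree 3, so 3V = 2E.
Euler: V − E + F = 2 ⇒ (2E)/3 − E + (5 + x) = 2.
Multiply by 6: 2·(2E) − 3·(2E) + 6·(5 + x) = 12, i.e. 30 + 6x − (20 + 5x) = 12.
Collecting terms: x + 10 = 12, so x = 2.
Then 2E = 20 + 5·2 = 30, so E = 15, V = 2E/3 = 10, F = 5 + 2 = 7.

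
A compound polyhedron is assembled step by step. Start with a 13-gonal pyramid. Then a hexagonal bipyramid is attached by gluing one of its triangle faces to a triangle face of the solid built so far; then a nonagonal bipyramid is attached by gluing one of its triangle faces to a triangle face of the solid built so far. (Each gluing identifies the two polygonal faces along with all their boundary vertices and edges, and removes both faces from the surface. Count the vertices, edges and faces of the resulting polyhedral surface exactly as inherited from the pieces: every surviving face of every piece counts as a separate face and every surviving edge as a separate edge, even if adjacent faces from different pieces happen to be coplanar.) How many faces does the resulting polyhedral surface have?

40

A 13-gonal pyramid: V=14, E=26, F=14.
Attach a hexagonal bipyramid (V=8, E=18, F=12) along a 3-gon: merge 3 vertices and 3 edges, delete both glued faces → V=19, E=41, F=24.
Attach a nonagonal bipyramid (V=11, E=27, F=18) along a 3-gon: merge 3 vertices and 3 edges, delete both glued faces → V=27, E=65, F=40.
Check: V − E + F = 27 − 65 + 40 = 2.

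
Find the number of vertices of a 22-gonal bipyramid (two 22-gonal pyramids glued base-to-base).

A bipyramid over an n-gon has 2n triangular faces and n + 2 vertices: V = 22 + 2 = 24, E = 3·22 = 66, F = 2·22 = 44.

24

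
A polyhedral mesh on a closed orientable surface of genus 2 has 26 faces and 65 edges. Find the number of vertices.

37

For a closed orientable surface of genus 2, χ = 2 − 2·2 = -2.
V = -2 + E − F = -2 + 65 − 26 = 37.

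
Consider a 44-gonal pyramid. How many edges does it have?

A pyramid on an n-gon base has one n-gon and n triangles: V = 44 + 1 = 45, E = 2·44 = 88, F = 44 + 1 = 45.

88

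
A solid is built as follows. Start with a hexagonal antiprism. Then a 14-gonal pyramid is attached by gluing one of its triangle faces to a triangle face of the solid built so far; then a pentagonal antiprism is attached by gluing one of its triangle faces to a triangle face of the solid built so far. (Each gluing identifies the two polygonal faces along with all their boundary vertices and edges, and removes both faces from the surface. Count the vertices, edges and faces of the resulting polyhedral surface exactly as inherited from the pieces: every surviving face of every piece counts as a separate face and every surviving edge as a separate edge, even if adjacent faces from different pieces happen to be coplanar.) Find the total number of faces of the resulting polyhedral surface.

37

A hexagonal antiprism: V=12, E=24, F=14.
Attach a 14-gonal pyramid (V=15, E=28, F=15) along a 3-gon: merge 3 vertices and 3 edges, delete both glued faces → V=24, E=49, F=27.
Attach a pentagonal antiprism (V=10, E=20, F=12) along a 3-gon: merge 3 vertices and 3 edges, delete both glued faces → V=31, E=66, F=37.
Check: V − E + F = 31 − 66 + 37 = 2.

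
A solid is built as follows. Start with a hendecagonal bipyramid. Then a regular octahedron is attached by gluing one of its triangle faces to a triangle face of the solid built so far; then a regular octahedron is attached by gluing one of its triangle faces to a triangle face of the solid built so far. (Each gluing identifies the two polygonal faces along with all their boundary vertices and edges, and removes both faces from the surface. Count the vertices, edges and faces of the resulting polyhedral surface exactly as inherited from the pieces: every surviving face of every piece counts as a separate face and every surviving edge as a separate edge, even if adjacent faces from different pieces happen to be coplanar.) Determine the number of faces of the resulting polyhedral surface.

34

A hendecagonal bipyramid: V=13, E=33, F=22.
Attach a regular octahedron (V=6, E=12, F=8) along a 3-gon: merge 3 vertices and 3 edges, delete both glued faces → V=16, E=42, F=28.
Attach a regular octahedron (V=6, E=12, F=8) along a 3-gon: merge 3 vertices and 3 edges, delete both glued faces → V=19, E=51, F=34.
Check: V − E + F = 19 − 51 + 34 = 2.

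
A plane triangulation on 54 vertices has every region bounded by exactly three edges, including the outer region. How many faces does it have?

104

In a plane triangulation 3F = 2E and V − E + F = 2, so F = 2V − 4 = 2·54 − 4 = 104.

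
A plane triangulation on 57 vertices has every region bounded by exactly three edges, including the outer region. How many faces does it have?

110

In a plane triangulation 3F = 2E and V − E + F = 2, so F = 2V − 4 = 2·57 − 4 = 110.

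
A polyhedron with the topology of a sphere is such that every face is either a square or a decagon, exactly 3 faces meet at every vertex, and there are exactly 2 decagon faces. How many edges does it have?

30

Let x be the number of squares; then F = 2 + x.
Edge–face incidences: 2E = 10·2 + 4·x = 20 + 4x.
Every vertex has degree 3, so 3V = 2E.
Euler: V − E + F = 2 ⇒ (2E)/3 − E + (2 + x) = 2.
Multiply by 6: 2·(2E) − 3·(2E) + 6·(2 + x) = 12, i.e. 12 + 6x − (20 + 4x) = 12.
Collecting terms: 2x − 8 = 12, so 2x = 20, so x = 10.
Then 2E = 20 + 4·10 = 60, so E = 30, V = 2E/3 = 20, F = 2 + 10 = 12.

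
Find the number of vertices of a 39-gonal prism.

78

A prism on an n-gon has two n-gon bases and n rectangular sides: V = 2·39 = 78, E = 3·39 = 117, F = 39 + 2 = 41.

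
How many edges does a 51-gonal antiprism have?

204

An antiprism on an n-gon has two n-gon caps and 2n triangles: V = 2·51 = 102, E = 4·51 = 204, F = 2·51 + 2 = 104.
Check: V − E + F = 102 − 204 + 104 = 2.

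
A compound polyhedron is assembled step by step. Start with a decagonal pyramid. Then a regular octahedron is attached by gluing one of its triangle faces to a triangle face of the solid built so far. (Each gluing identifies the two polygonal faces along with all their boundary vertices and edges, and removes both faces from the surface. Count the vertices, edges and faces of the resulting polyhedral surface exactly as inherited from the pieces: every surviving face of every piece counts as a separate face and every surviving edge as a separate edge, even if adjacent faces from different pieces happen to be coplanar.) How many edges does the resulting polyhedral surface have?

A decagonal pyramid: V=11, E=20, F=11.
Attach a regular octahedron (V=6, E=12, F=8) along a 3-gon: merge 3 vertices and 3 edges, delete both glued faces → V=14, E=29, F=17.
Check: V − E + F = 14 − 29 + 17 = 2.

29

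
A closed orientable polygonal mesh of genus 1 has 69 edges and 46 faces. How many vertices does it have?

23

For a closed orientable surface of genus 1, χ = 2 − 2·1 = 0.
V = 0 + E − F = 0 + 69 − 46 = 23.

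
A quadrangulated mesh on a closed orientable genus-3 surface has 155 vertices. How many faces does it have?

159

χ = 2 − 2·3 = -4, and every face is a square so 4F = 2E.
V − E + F = -4 with E = 4F/2 gives 155 − (4/2 − 1)·F = -4, so F = 159 and E = 318.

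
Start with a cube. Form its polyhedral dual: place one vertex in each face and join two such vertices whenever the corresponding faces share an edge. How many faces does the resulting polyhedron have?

The base solid has V = 8, E = 12, F = 6.
The dual swaps V and F and preserves E: V′ = F = 6, E′ = E = 12, F′ = V = 8.

8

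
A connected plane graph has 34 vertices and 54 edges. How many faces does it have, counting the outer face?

Euler's formula for a connected plane graph: V − E + F = 2, so F = 2 − 34 + 54 = 22.

22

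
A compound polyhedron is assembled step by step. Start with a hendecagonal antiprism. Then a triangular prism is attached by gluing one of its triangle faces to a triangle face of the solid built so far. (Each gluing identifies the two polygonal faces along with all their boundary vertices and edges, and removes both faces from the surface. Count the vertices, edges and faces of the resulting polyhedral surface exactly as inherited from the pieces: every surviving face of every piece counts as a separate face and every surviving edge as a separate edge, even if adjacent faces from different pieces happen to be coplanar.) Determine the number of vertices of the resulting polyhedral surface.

25

A hendecagonal antiprism: V=22, E=44, F=24.
Attach a triangular prism (V=6, E=9, F=5) along a 3-gon: merge 3 vertices and 3 edges, delete both glued faces → V=25, E=50, F=27.
Check: V − E + F = 25 − 50 + 27 = 2.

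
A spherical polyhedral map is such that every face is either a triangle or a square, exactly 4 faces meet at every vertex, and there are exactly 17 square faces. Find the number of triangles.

Let x be the number of triangles; then F = 17 + x.
Edge–face incidences: 2E = 4·17 + 3·x = 68 + 3x.
Every vertex has degree 4, so 4V = 2E.
Euler: V − E + F = 2 ⇒ (2E)/4 − E + (17 + x) = 2.
Multiply by 8: 2·(2E) − 4·(2E) + 8·(17 + x) = 16, i.e. 136 + 8x − 2·(68 + 3x) = 16.
Collecting terms: 2x = 16, so x = 8.
Then 2E = 68 + 3·8 = 92, so E = 46, V = 2E/4 = 23, F = 17 + 8 = 25.

8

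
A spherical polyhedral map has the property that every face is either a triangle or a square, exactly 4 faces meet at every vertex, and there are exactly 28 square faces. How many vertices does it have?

Let x be the number of triangles; then F = 28 + x.
Edge–face incidences: 2E = 4·28 + 3·x = 112 + 3x.
Every vertex has degree 4, so 4V = 2E.
Euler: V − E + F = 2 ⇒ (2E)/4 − E + (28 + x) = 2.
Multiply by 8: 2·(2E) − 4·(2E) + 8·(28 + x) = 16, i.e. 224 + 8x − 2·(112 + 3x) = 16.
Collecting terms: 2x = 16, so x = 8.
Then 2E = 112 + 3·8 = 136, so E = 68, V = 2E/4 = 34, F = 28 + 8 = 36.

34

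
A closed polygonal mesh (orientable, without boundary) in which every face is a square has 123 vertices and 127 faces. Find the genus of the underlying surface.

Every face is a square, so 2E = 4·127 = 508, giving E = 254.
χ = V − E + F = 123 − 254 + 127 = -4.
For a closed orientable surface χ = 2 − 2g, so g = (2 − (-4))/2 = 3.

3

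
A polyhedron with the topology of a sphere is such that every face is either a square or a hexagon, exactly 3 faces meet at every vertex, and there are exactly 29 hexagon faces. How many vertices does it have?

66

Let x be the number of squares; then F = 29 + x.
Edge–face incidences: 2E = 6·29 + 4·x = 174 + 4x.
Every vertex has degree 3, so 3V = 2E.
Euler: V − E + F = 2 ⇒ (2E)/3 − E + (29 + x) = 2.
Multiply by 6: 2·(2E) − 3·(2E) + 6·(29 + x) = 12, i.e. 174 + 6x − (174 + 4x) = 12.
Collecting terms: 2x = 12, so x = 6.
Then 2E = 174 + 4·6 = 198, so E = 99, V = 2E/3 = 66, F = 29 + 6 = 35.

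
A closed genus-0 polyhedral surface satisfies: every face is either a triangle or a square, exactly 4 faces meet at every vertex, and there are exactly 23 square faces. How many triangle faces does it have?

Let x be the number of triangles; then F = 23 + x.
Edge–face incidences: 2E = 4·23 + 3·x = 92 + 3x.
Every vertex has degree 4, so 4V = 2E.
Euler: V − E + F = 2 ⇒ (2E)/4 − E + (23 + x) = 2.
Multiply by 8: 2·(2E) − 4·(2E) + 8·(23 + x) = 16, i.e. 184 + 8x − 2·(92 + 3x) = 16.
Collecting terms: 2x = 16, so x = 8.
Then 2E = 92 + 3·8 = 116, so E = 58, V = 2E/4 = 29, F = 23 + 8 = 31.

8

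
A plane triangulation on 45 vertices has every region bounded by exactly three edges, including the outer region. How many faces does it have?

In a plane triangulation 3F = 2E and V − E + F = 2, so F = 2V − 4 = 2·45 − 4 = 86.

86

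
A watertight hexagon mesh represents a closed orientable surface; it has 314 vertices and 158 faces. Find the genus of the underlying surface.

2

Every face is a hexagon, so 2E = 6·158 = 948, giving E = 474.
χ = V − E + F = 314 − 474 + 158 = -2.
For a closed orientable surface χ = 2 − 2g, so g = (2 − (-2))/2 = 2.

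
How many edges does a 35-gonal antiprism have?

An antiprism on an n-gon has two n-gon caps and 2n triangles: V = 2·35 = 70, E = 4·35 = 140, F = 2·35 + 2 = 72.

140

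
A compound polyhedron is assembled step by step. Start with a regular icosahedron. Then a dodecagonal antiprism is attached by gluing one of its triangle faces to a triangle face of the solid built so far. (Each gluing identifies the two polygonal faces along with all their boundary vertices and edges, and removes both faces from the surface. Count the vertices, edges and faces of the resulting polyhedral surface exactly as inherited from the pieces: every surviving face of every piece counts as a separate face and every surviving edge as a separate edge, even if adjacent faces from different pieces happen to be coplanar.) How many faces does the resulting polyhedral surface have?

44

A regular icosahedron: V=12, E=30, F=20.
Attach a dodecagonal antiprism (V=24, E=48, F=26) along a 3-gon: merge 3 vertices and 3 edges, delete both glued faces → V=33, E=75, F=44.
Check: V − E + F = 33 − 75 + 44 = 2.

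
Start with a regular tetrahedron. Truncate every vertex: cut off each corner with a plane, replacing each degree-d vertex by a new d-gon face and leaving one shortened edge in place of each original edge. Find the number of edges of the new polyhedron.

The base solid has V = 4, E = 6, F = 4.
Truncation replaces each original edge-end by a new vertex, so V′ = 2E = 12.
Each original edge survives, and each old vertex of degree d contributes d new edges; summing degrees gives Σd = 2E, so E′ = E + 2E = 3E = 18.
Each original face survives and each original vertex becomes one new face: F′ = F + V = 8.

18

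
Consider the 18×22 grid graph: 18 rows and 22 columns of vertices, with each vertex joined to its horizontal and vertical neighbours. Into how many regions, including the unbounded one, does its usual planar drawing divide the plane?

The grid has V = 18·22 = 396 vertices and E = 18·21 + 22·17 = 752 edges.
F = 2 − V + E = 2 − 396 + 752 = 358.

358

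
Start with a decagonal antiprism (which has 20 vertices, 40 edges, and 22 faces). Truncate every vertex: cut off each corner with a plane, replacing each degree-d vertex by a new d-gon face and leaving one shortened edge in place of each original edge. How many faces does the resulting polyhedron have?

42

Truncation replaces each original edge-end by a new vertex, so V′ = 2E = 80.
Each original edge survives, and each old vertex of degree d contributes d new edges; summing degrees gives Σd = 2E, so E′ = E + 2E = 3E = 120.
Each original face survives and each original vertex becomes one new face: F′ = F + V = 42.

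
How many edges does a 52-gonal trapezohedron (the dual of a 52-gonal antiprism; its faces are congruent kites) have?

The n-trapezohedron (dual of the n-antiprism) has V = 2·52 + 2 = 106, E = 4·52 = 208, F = 2·52 = 104.

208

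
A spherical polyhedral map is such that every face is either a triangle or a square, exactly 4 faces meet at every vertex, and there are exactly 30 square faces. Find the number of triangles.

8

Let x be the number of triangles; then F = 30 + x.
Edge–face incidences: 2E = 4·30 + 3·x = 120 + 3x.
Every vertex has degree 4, so 4V = 2E.
Euler: V − E + F = 2 ⇒ (2E)/4 − E + (30 + x) = 2.
Multiply by 8: 2·(2E) − 4·(2E) + 8·(30 + x) = 16, i.e. 240 + 8x − 2·(120 + 3x) = 16.
Collecting terms: 2x = 16, so x = 8.
Then 2E = 120 + 3·8 = 144, so E = 72, V = 2E/4 = 36, F = 30 + 8 = 38.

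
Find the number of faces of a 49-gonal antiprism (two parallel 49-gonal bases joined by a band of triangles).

100

An antiprism on an n-gon has two n-gon caps and 2n triangles: V = 2·49 = 98, E = 4·49 = 196, F = 2·49 + 2 = 100.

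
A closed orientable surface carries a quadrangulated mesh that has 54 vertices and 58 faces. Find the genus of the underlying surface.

3

Every face is a square, so 2E = 4·58 = 232, giving E = 116.
χ = V − E + F = 54 − 116 + 58 = -4.
For a closed orientable surface χ = 2 − 2g, so g = (2 − (-4))/2 = 3.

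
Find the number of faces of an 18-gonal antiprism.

38

An antiprism on an n-gon has two n-gon caps and 2n triangles: V = 2·18 = 36, E = 4·18 = 72, F = 2·18 + 2 = 38.
Check: V − E + F = 36 − 72 + 38 = 2.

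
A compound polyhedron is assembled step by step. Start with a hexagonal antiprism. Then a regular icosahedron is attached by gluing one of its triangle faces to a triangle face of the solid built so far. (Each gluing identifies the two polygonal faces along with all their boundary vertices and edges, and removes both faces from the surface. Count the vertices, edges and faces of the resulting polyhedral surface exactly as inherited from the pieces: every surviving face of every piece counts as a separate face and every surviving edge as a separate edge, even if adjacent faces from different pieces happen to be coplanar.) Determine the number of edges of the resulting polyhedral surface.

A hexagonal antiprism: V=12, E=24, F=14.
Attach a regular icosahedron (V=12, E=30, F=20) along a 3-gon: merge 3 vertices and 3 edges, delete both glued faces → V=21, E=51, F=32.
Check: V − E + F = 21 − 51 + 32 = 2.

51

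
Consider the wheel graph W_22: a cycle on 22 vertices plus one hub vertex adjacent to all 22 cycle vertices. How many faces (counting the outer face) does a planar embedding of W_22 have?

23

W_22 has V = 22 + 1 = 23 vertices and E = 2·22 = 44 edges.
By Euler's formula F = 2 − V + E = 2 − 23 + 44 = 23.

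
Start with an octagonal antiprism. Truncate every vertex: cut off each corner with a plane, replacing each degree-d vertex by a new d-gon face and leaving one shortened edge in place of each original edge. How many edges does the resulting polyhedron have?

96

The base solid has V = 16, E = 32, F = 18.
Truncation replaces each original edge-end by a new vertex, so V′ = 2E = 64.
Each original edge survives, and each old vertex of degree d contributes d new edges; summing degrees gives Σd = 2E, so E′ = E + 2E = 3E = 96.
Each original face survives and each original vertex becomes one new face: F′ = F + V = 34.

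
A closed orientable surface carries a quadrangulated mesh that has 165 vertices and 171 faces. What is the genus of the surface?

Every face is a square, so 2E = 4·171 = 684, giving E = 342.
χ = V − E + F = 165 − 342 + 171 = -6.
For a closed orientable surface χ = 2 − 2g, so g = (2 − (-6))/2 = 4.

4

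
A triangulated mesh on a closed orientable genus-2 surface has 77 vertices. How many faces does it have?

χ = 2 − 2·2 = -2, and every face is a triangle so 3F = 2E.
V − E + F = -2 with E = 3F/2 gives 77 − (3/2 − 1)·F = -2, so F = 158 and E = 237.

158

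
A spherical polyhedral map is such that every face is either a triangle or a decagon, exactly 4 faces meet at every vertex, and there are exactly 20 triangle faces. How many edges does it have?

Let x be the number of decagons; then F = 20 + x.
Edge–face incidences: 2E = 3·20 + 10·x = 60 + 10x.
Every vertex has degree 4, so 4V = 2E.
Euler: V − E + F = 2 ⇒ (2E)/4 − E + (20 + x) = 2.
Multiply by 8: 2·(2E) − 4·(2E) + 8·(20 + x) = 16, i.e. 160 + 8x − 2·(60 + 10x) = 16.
Collecting terms: −12x + 40 = 16, so −12x = −24, so x = 2.
Then 2E = 60 + 10·2 = 80, so E = 40, V = 2E/4 = 20, F = 20 + 2 = 22.

40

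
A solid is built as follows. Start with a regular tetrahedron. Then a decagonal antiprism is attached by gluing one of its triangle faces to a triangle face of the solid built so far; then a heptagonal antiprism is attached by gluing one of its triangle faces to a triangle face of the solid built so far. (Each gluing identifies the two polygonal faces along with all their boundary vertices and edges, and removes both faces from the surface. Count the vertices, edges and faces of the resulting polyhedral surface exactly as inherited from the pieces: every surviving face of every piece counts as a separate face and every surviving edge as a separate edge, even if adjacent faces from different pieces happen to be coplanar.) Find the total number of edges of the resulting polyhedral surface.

68

A regular tetrahedron: V=4, E=6, F=4.
Attach a decagonal antiprism (V=20, E=40, F=22) along a 3-gon: merge 3 vertices and 3 edges, delete both glued faces → V=21, E=43, F=24.
Attach a heptagonal antiprism (V=14, E=28, F=16) along a 3-gon: merge 3 vertices and 3 edges, delete both glued faces → V=32, E=68, F=38.
Check: V − E + F = 32 − 68 + 38 = 2.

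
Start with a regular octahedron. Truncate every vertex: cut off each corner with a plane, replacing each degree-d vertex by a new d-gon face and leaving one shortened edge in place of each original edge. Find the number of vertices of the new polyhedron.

The base solid has V = 6, E = 12, F = 8.
Truncation replaces each original edge-end by a new vertex, so V′ = 2E = 24.
Each original edge survives, and each old vertex of degree d contributes d new edges; summing degrees gives Σd = 2E, so E′ = E + 2E = 3E = 36.
Each original face survives and each original vertex becomes one new face: F′ = F + V = 14.

24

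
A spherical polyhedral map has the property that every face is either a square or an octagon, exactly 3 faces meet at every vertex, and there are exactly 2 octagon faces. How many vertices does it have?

16

Let x be the number of squares; then F = 2 + x.
Edge–face incidences: 2E = 8·2 + 4·x = 16 + 4x.
Every vertex has degree 3, so 3V = 2E.
Euler: V − E + F = 2 ⇒ (2E)/3 − E + (2 + x) = 2.
Multiply by 6: 2·(2E) − 3·(2E) + 6·(2 + x) = 12, i.e. 12 + 6x − (16 + 4x) = 12.
Collecting terms: 2x − 4 = 12, so 2x = 16, so x = 8.
Then 2E = 16 + 4·8 = 48, so E = 24, V = 2E/3 = 16, F = 2 + 8 = 10.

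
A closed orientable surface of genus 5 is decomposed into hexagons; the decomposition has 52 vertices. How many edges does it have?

χ = 2 − 2·5 = -8, and every face is a hexagon so 6F = 2E.
V − E + F = -8 with E = 6F/2 gives 52 − (6/2 − 1)·F = -8, so F = 30 and E = 90.

90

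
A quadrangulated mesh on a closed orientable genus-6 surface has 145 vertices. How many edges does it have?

310

χ = 2 − 2·6 = -10, and every face is a square so 4F = 2E.
V − E + F = -10 with E = 4F/2 gives 145 − (4/2 − 1)·F = -10, so F = 155 and E = 310.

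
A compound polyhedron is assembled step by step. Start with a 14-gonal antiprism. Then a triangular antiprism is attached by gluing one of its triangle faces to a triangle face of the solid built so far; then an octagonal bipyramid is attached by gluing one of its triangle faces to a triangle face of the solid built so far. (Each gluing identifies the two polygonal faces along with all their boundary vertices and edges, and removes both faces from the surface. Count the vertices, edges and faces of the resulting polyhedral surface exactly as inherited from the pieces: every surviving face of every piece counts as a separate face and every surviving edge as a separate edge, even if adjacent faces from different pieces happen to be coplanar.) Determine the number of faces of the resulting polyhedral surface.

50

A 14-gonal antiprism: V=28, E=56, F=30.
Attach a triangular antiprism (V=6, E=12, F=8) along a 3-gon: merge 3 vertices and 3 edges, delete both glued faces → V=31, E=65, F=36.
Attach an octagonal bipyramid (V=10, E=24, F=16) along a 3-gon: merge 3 vertices and 3 edges, delete both glued faces → V=38, E=86, F=50.
Check: V − E + F = 38 − 86 + 50 = 2.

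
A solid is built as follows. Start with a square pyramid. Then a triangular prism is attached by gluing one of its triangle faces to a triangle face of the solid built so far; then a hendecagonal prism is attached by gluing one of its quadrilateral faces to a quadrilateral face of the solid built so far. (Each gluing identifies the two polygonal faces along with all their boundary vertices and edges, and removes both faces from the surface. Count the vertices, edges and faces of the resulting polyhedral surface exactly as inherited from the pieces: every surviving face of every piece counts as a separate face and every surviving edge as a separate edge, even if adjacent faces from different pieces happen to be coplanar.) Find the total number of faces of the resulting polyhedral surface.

A square pyramid: V=5, E=8, F=5.
Attach a triangular prism (V=6, E=9, F=5) along a 3-gon: merge 3 vertices and 3 edges, delete both glued faces → V=8, E=14, F=8.
Attach a hendecagonal prism (V=22, E=33, F=13) along a 4-gon: merge 4 vertices and 4 edges, delete both glued faces → V=26, E=43, F=19.
Check: V − E + F = 26 − 43 + 19 = 2.

19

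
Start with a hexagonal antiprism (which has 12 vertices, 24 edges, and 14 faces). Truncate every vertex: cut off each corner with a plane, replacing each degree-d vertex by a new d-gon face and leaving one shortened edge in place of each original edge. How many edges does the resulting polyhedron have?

72

Truncation replaces each original edge-end by a new vertex, so V′ = 2E = 48.
Each original edge survives, and each old vertex of degree d contributes d new edges; summing degrees gives Σd = 2E, so E′ = E + 2E = 3E = 72.
Each original face survives and each original vertex becomes one new face: F′ = F + V = 26.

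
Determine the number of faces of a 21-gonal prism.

23

A prism on an n-gon has two n-gon bases and n rectangular sides: V = 2·21 = 42, E = 3·21 = 63, F = 21 + 2 = 23.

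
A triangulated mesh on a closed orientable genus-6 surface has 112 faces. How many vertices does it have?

χ = 2 − 2·6 = -10, and every face is a triangle so 3F = 2E.
E = 3·112/2 = 168. Then V = -10 + E − F = -10 + 168 − 112 = 46.

46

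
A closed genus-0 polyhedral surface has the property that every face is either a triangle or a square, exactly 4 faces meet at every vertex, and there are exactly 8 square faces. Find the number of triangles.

8

Let x be the number of triangles; then F = 8 + x.
Edge–face incidences: 2E = 4·8 + 3·x = 32 + 3x.
Every vertex has degree 4, so 4V = 2E.
Euler: V − E + F = 2 ⇒ (2E)/4 − E + (8 + x) = 2.
Multiply by 8: 2·(2E) − 4·(2E) + 8·(8 + x) = 16, i.e. 64 + 8x − 2·(32 + 3x) = 16.
Collecting terms: 2x = 16, so x = 8.
Then 2E = 32 + 3·8 = 56, so E = 28, V = 2E/4 = 14, F = 8 + 8 = 16.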